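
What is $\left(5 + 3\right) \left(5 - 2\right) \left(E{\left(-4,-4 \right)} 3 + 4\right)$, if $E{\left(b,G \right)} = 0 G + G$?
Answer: $-192$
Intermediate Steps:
$E{\left(b,G \right)} = G$ ($E{\left(b,G \right)} = 0 + G = G$)
$\left(5 + 3\right) \left(5 - 2\right) \left(E{\left(-4,-4 \right)} 3 + 4\right) = \left(5 + 3\right) \left(5 - 2\right) \left(\left(-4\right) 3 + 4\right) = 8 \cdot 3 \left(-12 + 4\right) = 8 \cdot 3 \left(-8\right) = 8 \left(-24\right) = -192$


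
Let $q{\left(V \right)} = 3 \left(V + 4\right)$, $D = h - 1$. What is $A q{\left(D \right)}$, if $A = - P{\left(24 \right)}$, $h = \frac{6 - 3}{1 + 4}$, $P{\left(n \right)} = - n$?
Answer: $\frac{1296}{5} \approx 259.2$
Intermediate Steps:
$h = \frac{3}{5} \approx 0.6$
$D = - \frac{2}{5}$ ($D = \frac{3}{5} - 1 = - \frac{2}{5} \approx -0.4$)
$q{\left(V \right)} = 12 + 3 V$ ($q{\left(V \right)} = 3 \left(4 + V\right) = 12 + 3 V$)
$A = 24$ ($A = - \left(-1\right) 24 = \left(-1\right) \left(-24\right) = 24$)
$A q{\left(D \right)} = 24 \left(12 + 3 \left(- \frac{2}{5}\right)\right) = 24 \left(12 - \frac{6}{5}\right) = 24 \cdot \frac{54}{5} = \frac{1296}{5}$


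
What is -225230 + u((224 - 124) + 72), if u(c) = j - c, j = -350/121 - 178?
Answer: -27295530/121 ≈ -2.2558e+5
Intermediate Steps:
j = -21888/121 (j = -350*1/121 - 178 = -350/121 - 178 = -21888/121 ≈ -180.89)
u(c) = -21888/121 - c
-225230 + u((224 - 124) + 72) = -225230 + (-21888/121 - ((224 - 124) + 72)) = -225230 + (-21888/121 - (100 + 72)) = -225230 + (-21888/121 - 1*172) = -225230 + (-21888/121 - 172) = -225230 - 42700/121 = -27295530/121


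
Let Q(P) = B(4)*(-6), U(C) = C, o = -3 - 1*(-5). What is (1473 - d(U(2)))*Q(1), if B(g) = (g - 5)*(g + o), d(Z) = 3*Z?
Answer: 52812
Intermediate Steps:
o = 2 (o = -3 + 5 = 2)
B(g) = (-5 + g)*(2 + g) (B(g) = (g - 5)*(g + 2) = (-5 + g)*(2 + g))
Q(P) = 36 (Q(P) = (-10 + 4² - 3*4)*(-6) = (-10 + 16 - 12)*(-6) = -6*(-6) = 36)
(1473 - d(U(2)))*Q(1) = (1473 - 3*2)*36 = (1473 - 1*6)*36 = (1473 - 6)*36 = 1467*36 = 52812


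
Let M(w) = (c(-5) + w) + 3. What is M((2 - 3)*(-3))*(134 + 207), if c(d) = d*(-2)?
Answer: 5456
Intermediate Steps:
c(d) = -2*d
M(w) = 13 + w (M(w) = (-2*(-5) + w) + 3 = (10 + w) + 3 = 13 + w)
M((2 - 3)*(-3))*(134 + 207) = (13 + (2 - 3)*(-3))*(134 + 207) = (13 - 1*(-3))*341 = (13 + 3)*341 = 16*341 = 5456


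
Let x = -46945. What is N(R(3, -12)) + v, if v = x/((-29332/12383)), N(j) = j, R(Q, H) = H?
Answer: 580967951/29332 ≈ 19807.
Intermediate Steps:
v = 581319935/29332 (v = -46945/((-29332/12383)) = -46945/((-29332*1/12383)) = -46945/(-29332/12383) = -46945*(-12383/29332) = 581319935/29332 ≈ 19819.)
N(R(3, -12)) + v = -12 + 581319935/29332 = 580967951/29332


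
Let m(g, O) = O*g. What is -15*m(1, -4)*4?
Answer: 240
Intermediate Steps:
-15*m(1, -4)*4 = -(-60)*4 = -15*(-4)*4 = 60*4 = 240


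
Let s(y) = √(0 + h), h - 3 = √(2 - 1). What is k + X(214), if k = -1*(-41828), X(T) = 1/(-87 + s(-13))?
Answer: 3555379/85 ≈ 41828.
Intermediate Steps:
h = 4 (h = 3 + √(2 - 1) = 3 + √1 = 3 + 1 = 4)
s(y) = 2 (s(y) = √(0 + 4) = √4 = 2)
X(T) = -1/85 (X(T) = 1/(-87 + 2) = 1/(-85) = -1/85)
k = 41828
k + X(214) = 41828 - 1/85 = 3555379/85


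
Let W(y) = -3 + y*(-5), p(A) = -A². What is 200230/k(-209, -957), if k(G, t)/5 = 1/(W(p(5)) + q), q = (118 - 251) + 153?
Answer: 5686532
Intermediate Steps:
W(y) = -3 - 5*y
q = 20 (q = -133 + 153 = 20)
k(G, t) = 5/142 (k(G, t) = 5/((-3 - (-5)*5²) + 20) = 5/((-3 - (-5)*25) + 20) = 5/((-3 - 5*(-25)) + 20) = 5/((-3 + 125) + 20) = 5/(122 + 20) = 5/142)
200230/k(-209, -957) = 200230/(5/142) = 200230*(142/5) = 5686532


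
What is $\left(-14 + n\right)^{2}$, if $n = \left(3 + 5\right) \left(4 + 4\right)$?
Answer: $2500$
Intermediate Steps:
$n = 64$ ($n = 8 \cdot 8 = 64$)
$\left(-14 + n\right)^{2} = \left(-14 + 64\right)^{2} = 50^{2} = 2500$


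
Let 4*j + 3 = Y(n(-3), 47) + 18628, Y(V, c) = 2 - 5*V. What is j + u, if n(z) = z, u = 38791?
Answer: 86903/2 ≈ 43452.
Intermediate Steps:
j = 9321/2 (j = -¾ + ((2 - 5*(-3)) + 18628)/4 = -¾ + ((2 + 15) + 18628)/4 = -¾ + (17 + 18628)/4 = -¾ + (¼)*18645 = -¾ + 18645/4 = 9321/2 ≈ 4660.5)
j + u = 9321/2 + 38791 = 86903/2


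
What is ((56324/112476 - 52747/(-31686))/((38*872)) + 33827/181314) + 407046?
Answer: 2470437184114012586315/6069181496478048 ≈ 4.0705e+5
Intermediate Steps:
((56324/112476 - 52747/(-31686))/((38*872)) + 33827/181314) + 407046 = ((56324*(1/112476) - 52747*(-1/31686))/33136 + 33827*(1/181314)) + 407046 = ((14081/28119 + 52747/31686)*(1/33136) + 33827/181314) + 407046 = ((643121153/296992878)*(1/33136) + 33827/181314) + 407046 = (643121153/9841156005408 + 33827/181314) + 407046 = 1132698609060107/6069181496478048 + 407046 = 2470437184114012586315/6069181496478048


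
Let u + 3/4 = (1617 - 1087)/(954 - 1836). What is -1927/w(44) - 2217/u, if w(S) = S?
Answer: 167482631/104852 ≈ 1597.3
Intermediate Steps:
u = -2383/1764 (u = -3/4 + (1617 - 1087)/(954 - 1836) = -3/4 + 530/(-882) = -3/4 + 530*(-1/882) = -3/4 - 265/441 = -2383/1764 ≈ -1.3509)
-1927/w(44) - 2217/u = -1927/44 - 2217/(-2383/1764) = -1927*1/44 - 2217*(-1764/2383) = -1927/44 + 3910788/2383 = 167482631/104852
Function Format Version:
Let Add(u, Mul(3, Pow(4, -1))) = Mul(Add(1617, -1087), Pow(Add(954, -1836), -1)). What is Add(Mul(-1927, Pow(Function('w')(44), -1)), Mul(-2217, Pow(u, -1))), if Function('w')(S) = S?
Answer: Rational(167482631, 104852) ≈ 1597.3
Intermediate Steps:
u = Rational(-2383, 1764) (u = Add(Rational(-3, 4), Mul(Add(1617, -1087), Pow(Add(954, -1836), -1))) = Add(Rational(-3, 4), Mul(530, Pow(-882, -1))) = Add(Rational(-3, 4), Mul(530, Rational(-1, 882))) = Add(Rational(-3, 4), Rational(-265, 441)) = Rational(-2383, 1764) ≈ -1.3509)
Add(Mul(-1927, Pow(Function('w')(44), -1)), Mul(-2217, Pow(u, -1))) = Add(Mul(-1927, Pow(44, -1)), Mul(-2217, Pow(Rational(-2383, 1764), -1))) = Add(Mul(-1927, Rational(1, 44)), Mul(-2217, Rational(-1764, 2383))) = Add(Rational(-1927, 44), Rational(3910788, 2383)) = Rational(167482631, 104852)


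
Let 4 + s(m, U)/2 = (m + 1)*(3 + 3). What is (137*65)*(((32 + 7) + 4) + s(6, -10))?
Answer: 1059695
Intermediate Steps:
s(m, U) = 4 + 12*m (s(m, U) = -8 + 2*((m + 1)*(3 + 3)) = -8 + 2*((1 + m)*6) = -8 + 2*(6 + 6*m) = -8 + (12 + 12*m) = 4 + 12*m)
(137*65)*(((32 + 7) + 4) + s(6, -10)) = (137*65)*(((32 + 7) + 4) + (4 + 12*6)) = 8905*((39 + 4) + (4 + 72)) = 8905*(43 + 76) = 8905*119 = 1059695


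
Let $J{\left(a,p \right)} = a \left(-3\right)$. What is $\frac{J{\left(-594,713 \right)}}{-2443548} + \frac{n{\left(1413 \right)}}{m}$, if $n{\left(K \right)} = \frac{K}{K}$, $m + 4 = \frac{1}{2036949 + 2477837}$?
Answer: $- \frac{1844046282259}{7354730459894} \approx -0.25073$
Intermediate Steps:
$J{\left(a,p \right)} = - 3 a$
$m = - \frac{18059143}{4514786}$ ($m = -4 + \frac{1}{2036949 + 2477837} = -4 + \frac{1}{4514786} = - \frac{18059143}{4514786} \approx -4.0$)
$n{\left(K \right)} = 1$
$\frac{J{\left(-594,713 \right)}}{-2443548} + \frac{n{\left(1413 \right)}}{m} = \frac{\left(-3\right) \left(-594\right)}{-2443548} + 1 \frac{1}{- \frac{18059143}{4514786}} = 1782 \left(- \frac{1}{2443548}\right) + 1 \left(- \frac{4514786}{18059143}\right) = - \frac{297}{407258} - \frac{4514786}{18059143} = - \frac{1844046282259}{7354730459894}$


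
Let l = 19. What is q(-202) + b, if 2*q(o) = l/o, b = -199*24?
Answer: -1929523/404 ≈ -4776.0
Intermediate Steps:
b = -4776
q(o) = 19/(2*o) (q(o) = (19/o)/2 = 19/(2*o))
q(-202) + b = (19/2)/(-202) - 4776 = (19/2)*(-1/202) - 4776 = -19/404 - 4776 = -1929523/404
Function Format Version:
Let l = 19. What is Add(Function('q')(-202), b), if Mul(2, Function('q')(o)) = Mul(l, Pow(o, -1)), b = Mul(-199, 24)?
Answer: Rational(-1929523, 404) ≈ -4776.0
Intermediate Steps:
b = -4776
Function('q')(o) = Mul(Rational(19, 2), Pow(o, -1)) (Function('q')(o) = Mul(Rational(1, 2), Mul(19, Pow(o, -1))) = Mul(Rational(19, 2), Pow(o, -1)))
Add(Function('q')(-202), b) = Add(Mul(Rational(19, 2), Pow(-202, -1)), -4776) = Add(Mul(Rational(19, 2), Rational(-1, 202)), -4776) = Add(Rational(-19, 404), -4776) = Rational(-1929523, 404)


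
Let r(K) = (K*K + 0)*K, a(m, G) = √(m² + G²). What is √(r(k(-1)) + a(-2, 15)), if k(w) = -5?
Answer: √(-125 + √229) ≈ 10.482*I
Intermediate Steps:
a(m, G) = √(G² + m²)
r(K) = K³ (r(K) = (K² + 0)*K = K²*K = K³)
√(r(k(-1)) + a(-2, 15)) = √((-5)³ + √(15² + (-2)²)) = √(-125 + √(225 + 4)) = √(-125 + √229)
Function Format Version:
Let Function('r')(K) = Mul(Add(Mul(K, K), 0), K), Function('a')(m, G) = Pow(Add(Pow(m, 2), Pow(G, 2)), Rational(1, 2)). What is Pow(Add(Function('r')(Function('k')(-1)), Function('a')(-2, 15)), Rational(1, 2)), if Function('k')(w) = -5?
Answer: Pow(Add(-125, Pow(229, Rational(1, 2))), Rational(1, 2)) ≈ Mul(10.482, I)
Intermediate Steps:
Function('a')(m, G) = Pow(Add(Pow(G, 2), Pow(m, 2)), Rational(1, 2))
Function('r')(K) = Pow(K, 3) (Function('r')(K) = Mul(Add(Pow(K, 2), 0), K) = Mul(Pow(K, 2), K) = Pow(K, 3))
Pow(Add(Function('r')(Function('k')(-1)), Function('a')(-2, 15)), Rational(1, 2)) = Pow(Add(Pow(-5, 3), Pow(Add(Pow(15, 2), Pow(-2, 2)), Rational(1, 2))), Rational(1, 2)) = Pow(Add(-125, Pow(Add(225, 4), Rational(1, 2))), Rational(1, 2)) = Pow(Add(-125, Pow(229, Rational(1, 2))), Rational(1, 2))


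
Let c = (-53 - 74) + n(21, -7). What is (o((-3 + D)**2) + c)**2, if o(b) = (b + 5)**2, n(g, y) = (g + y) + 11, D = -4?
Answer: 7918596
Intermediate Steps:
n(g, y) = 11 + g + y
c = -102 (c = (-53 - 74) + (11 + 21 - 7) = -127 + 25 = -102)
o(b) = (5 + b)**2
(o((-3 + D)**2) + c)**2 = ((5 + (-3 - 4)**2)**2 - 102)**2 = ((5 + (-7)**2)**2 - 102)**2 = ((5 + 49)**2 - 102)**2 = (54**2 - 102)**2 = (2916 - 102)**2 = 2814**2 = 7918596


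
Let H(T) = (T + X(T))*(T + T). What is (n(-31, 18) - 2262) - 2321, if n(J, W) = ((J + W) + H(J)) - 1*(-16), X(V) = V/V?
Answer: -2720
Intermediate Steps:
X(V) = 1
H(T) = 2*T*(1 + T) (H(T) = (T + 1)*(T + T) = (1 + T)*(2*T) = 2*T*(1 + T))
n(J, W) = 16 + J + W + 2*J*(1 + J) (n(J, W) = ((J + W) + 2*J*(1 + J)) - 1*(-16) = (J + W + 2*J*(1 + J)) + 16 = 16 + J + W + 2*J*(1 + J))
(n(-31, 18) - 2262) - 2321 = ((16 - 31 + 18 + 2*(-31)*(1 - 31)) - 2262) - 2321 = ((16 - 31 + 18 + 2*(-31)*(-30)) - 2262) - 2321 = ((16 - 31 + 18 + 1860) - 2262) - 2321 = (1863 - 2262) - 2321 = -399 - 2321 = -2720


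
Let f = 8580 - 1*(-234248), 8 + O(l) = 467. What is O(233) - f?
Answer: -242369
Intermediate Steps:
O(l) = 459 (O(l) = -8 + 467 = 459)
f = 242828 (f = 8580 + 234248 = 242828)
O(233) - f = 459 - 1*242828 = 459 - 242828 = -242369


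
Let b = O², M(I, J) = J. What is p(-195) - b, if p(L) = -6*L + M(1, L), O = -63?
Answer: -2994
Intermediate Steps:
b = 3969 (b = (-63)² = 3969)
p(L) = -5*L (p(L) = -6*L + L = -5*L)
p(-195) - b = -5*(-195) - 1*3969 = 975 - 3969 = -2994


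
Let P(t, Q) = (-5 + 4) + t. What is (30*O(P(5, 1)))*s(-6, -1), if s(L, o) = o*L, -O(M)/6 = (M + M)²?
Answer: -69120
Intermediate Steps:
P(t, Q) = -1 + t
O(M) = -24*M² (O(M) = -6*(M + M)² = -6*4*M² = -24*M²)
s(L, o) = L*o
(30*O(P(5, 1)))*s(-6, -1) = (30*(-24*(-1 + 5)²))*(-6*(-1)) = (30*(-24*4²))*6 = (30*(-24*16))*6 = (30*(-384))*6 = -11520*6 = -69120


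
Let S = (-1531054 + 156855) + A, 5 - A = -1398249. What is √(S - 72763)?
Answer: 6*I*√1353 ≈ 220.7*I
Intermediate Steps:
A = 1398254 (A = 5 - 1*(-1398249) = 5 + 1398249 = 1398254)
S = 24055 (S = (-1531054 + 156855) + 1398254 = -1374199 + 1398254 = 24055)
√(S - 72763) = √(24055 - 72763) = √(-48708) = 6*I*√1353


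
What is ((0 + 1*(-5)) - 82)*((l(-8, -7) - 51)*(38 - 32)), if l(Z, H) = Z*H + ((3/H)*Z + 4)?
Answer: -45414/7 ≈ -6487.7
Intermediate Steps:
l(Z, H) = 4 + H*Z + 3*Z/H (l(Z, H) = H*Z + (3*Z/H + 4) = H*Z + (4 + 3*Z/H) = 4 + H*Z + 3*Z/H)
((0 + 1*(-5)) - 82)*((l(-8, -7) - 51)*(38 - 32)) = ((0 + 1*(-5)) - 82)*(((4 - 7*(-8) + 3*(-8)/(-7)) - 51)*(38 - 32)) = ((0 - 5) - 82)*(((4 + 56 + 3*(-8)*(-⅐)) - 51)*6) = (-5 - 82)*(((4 + 56 + 24/7) - 51)*6) = -87*(444/7 - 51)*6 = -7569*6/7 = -87*522/7 = -45414/7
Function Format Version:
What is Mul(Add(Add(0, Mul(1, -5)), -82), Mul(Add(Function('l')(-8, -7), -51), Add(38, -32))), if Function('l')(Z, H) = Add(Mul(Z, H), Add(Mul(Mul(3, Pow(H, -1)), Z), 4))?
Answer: Rational(-45414, 7) ≈ -6487.7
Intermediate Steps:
Function('l')(Z, H) = Add(4, Mul(H, Z), Mul(3, Z, Pow(H, -1))) (Function('l')(Z, H) = Add(Mul(H, Z), Add(Mul(3, Z, Pow(H, -1)), 4)) = Add(Mul(H, Z), Add(4, Mul(3, Z, Pow(H, -1)))) = Add(4, Mul(H, Z), Mul(3, Z, Pow(H, -1))))
Mul(Add(Add(0, Mul(1, -5)), -82), Mul(Add(Function('l')(-8, -7), -51), Add(38, -32))) = Mul(Add(Add(0, Mul(1, -5)), -82), Mul(Add(Add(4, Mul(-7, -8), Mul(3, -8, Pow(-7, -1))), -51), Add(38, -32))) = Mul(Add(Add(0, -5), -82), Mul(Add(Add(4, 56, Mul(3, -8, Rational(-1, 7))), -51), 6)) = Mul(Add(-5, -82), Mul(Add(Add(4, 56, Rational(24, 7)), -51), 6)) = Mul(-87, Mul(Add(Rational(444, 7), -51), 6)) = Mul(-87, Mul(Rational(87, 7), 6)) = Mul(-87, Rational(522, 7)) = Rational(-45414, 7)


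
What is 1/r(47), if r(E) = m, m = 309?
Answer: 1/309 ≈ 0.0032362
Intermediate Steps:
r(E) = 309
1/r(47) = 1/309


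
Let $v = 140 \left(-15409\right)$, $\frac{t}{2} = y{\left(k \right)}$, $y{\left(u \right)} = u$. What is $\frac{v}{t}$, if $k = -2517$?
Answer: $\frac{1078630}{2517} \approx 428.54$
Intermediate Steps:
$t = -5034$ ($t = 2 \left(-2517\right) = -5034$)
$v = -2157260$
$\frac{v}{t} = - \frac{2157260}{-5034} = \left(-2157260\right) \left(- \frac{1}{5034}\right) = \frac{1078630}{2517}$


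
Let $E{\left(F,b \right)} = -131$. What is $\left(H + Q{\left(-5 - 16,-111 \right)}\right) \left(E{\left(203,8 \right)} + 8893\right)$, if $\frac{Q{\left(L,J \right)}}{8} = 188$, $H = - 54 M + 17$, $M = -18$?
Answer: $21843666$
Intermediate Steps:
$H = 989$ ($H = \left(-54\right) \left(-18\right) + 17 = 972 + 17 = 989$)
$Q{\left(L,J \right)} = 1504$ ($Q{\left(L,J \right)} = 8 \cdot 188 = 1504$)
$\left(H + Q{\left(-5 - 16,-111 \right)}\right) \left(E{\left(203,8 \right)} + 8893\right) = \left(989 + 1504\right) \left(-131 + 8893\right) = 2493 \cdot 8762 = 21843666$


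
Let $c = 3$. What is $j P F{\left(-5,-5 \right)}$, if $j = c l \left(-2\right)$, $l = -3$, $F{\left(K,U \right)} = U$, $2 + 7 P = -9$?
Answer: $\frac{990}{7} \approx 141.43$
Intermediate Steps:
$P = - \frac{11}{7}$ ($P = - \frac{2}{7} + \frac{1}{7} \left(-9\right) = - \frac{2}{7} - \frac{9}{7} = - \frac{11}{7} \approx -1.5714$)
$j = 18$ ($j = 3 \left(-3\right) \left(-2\right) = \left(-9\right) \left(-2\right) = 18$)
$j P F{\left(-5,-5 \right)} = 18 \left(- \frac{11}{7}\right) \left(-5\right) = \left(- \frac{198}{7}\right) \left(-5\right) = \frac{990}{7}$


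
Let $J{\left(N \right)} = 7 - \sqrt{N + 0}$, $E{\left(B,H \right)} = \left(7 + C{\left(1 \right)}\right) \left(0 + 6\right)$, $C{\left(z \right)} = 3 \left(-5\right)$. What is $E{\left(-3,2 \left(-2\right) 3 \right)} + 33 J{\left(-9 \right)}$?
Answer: $183 - 99 i \approx 183.0 - 99.0 i$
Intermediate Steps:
$C{\left(z \right)} = -15$
$E{\left(B,H \right)} = -48$ ($E{\left(B,H \right)} = \left(7 - 15\right) \left(0 + 6\right) = \left(-8\right) 6 = -48$)
$J{\left(N \right)} = 7 - \sqrt{N}$
$E{\left(-3,2 \left(-2\right) 3 \right)} + 33 J{\left(-9 \right)} = -48 + 33 \left(7 - \sqrt{-9}\right) = -48 + 33 \left(7 - 3 i\right) = -48 + \left(231 - 99 i\right) = 183 - 99 i$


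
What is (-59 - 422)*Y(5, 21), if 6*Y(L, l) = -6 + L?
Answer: 481/6 ≈ 80.167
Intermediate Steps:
Y(L, l) = -1 + L/6 (Y(L, l) = (-6 + L)/6 = -1 + L/6)
(-59 - 422)*Y(5, 21) = (-59 - 422)*(-1 + (1/6)*5) = -481*(-1 + 5/6) = -481*(-1/6) = 481/6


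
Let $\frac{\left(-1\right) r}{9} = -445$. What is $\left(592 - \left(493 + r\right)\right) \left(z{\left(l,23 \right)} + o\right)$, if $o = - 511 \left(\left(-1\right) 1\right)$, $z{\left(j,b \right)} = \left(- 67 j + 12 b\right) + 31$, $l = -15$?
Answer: $-7120638$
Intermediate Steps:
$r = 4005$ ($r = \left(-9\right) \left(-445\right) = 4005$)
$z{\left(j,b \right)} = 31 - 67 j + 12 b$
$o = 511$ ($o = \left(-511\right) \left(-1\right) = 511$)
$\left(592 - \left(493 + r\right)\right) \left(z{\left(l,23 \right)} + o\right) = \left(592 - 4498\right) \left(\left(31 - -1005 + 12 \cdot 23\right) + 511\right) = \left(592 - 4498\right) \left(\left(31 + 1005 + 276\right) + 511\right) = \left(592 - 4498\right) \left(1312 + 511\right) = \left(-3906\right) 1823 = -7120638$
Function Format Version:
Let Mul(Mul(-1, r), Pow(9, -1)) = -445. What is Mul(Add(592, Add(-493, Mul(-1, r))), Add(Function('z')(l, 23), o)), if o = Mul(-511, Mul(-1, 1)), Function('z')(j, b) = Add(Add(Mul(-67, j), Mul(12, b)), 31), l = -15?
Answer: -7120638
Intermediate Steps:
r = 4005 (r = Mul(-9, -445) = 4005)
Function('z')(j, b) = Add(31, Mul(-67, j), Mul(12, b))
o = 511 (o = Mul(-511, -1) = 511)
Mul(Add(592, Add(-493, Mul(-1, r))), Add(Function('z')(l, 23), o)) = Mul(Add(592, Add(-493, Mul(-1, 4005))), Add(Add(31, Mul(-67, -15), Mul(12, 23)), 511)) = Mul(Add(592, Add(-493, -4005)), Add(Add(31, 1005, 276), 511)) = Mul(Add(592, -4498), Add(1312, 511)) = Mul(-3906, 1823) = -7120638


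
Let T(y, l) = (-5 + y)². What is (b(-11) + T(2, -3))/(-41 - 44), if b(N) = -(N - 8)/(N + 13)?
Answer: -37/170 ≈ -0.21765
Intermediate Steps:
b(N) = -(-8 + N)/(13 + N)
(b(-11) + T(2, -3))/(-41 - 44) = ((8 - 1*(-11))/(13 - 11) + (-5 + 2)²)/(-41 - 44) = ((8 + 11)/2 + (-3)²)/(-85) = -((½)*19 + 9)/85 = -(19/2 + 9)/85 = -1/85*37/2 = -37/170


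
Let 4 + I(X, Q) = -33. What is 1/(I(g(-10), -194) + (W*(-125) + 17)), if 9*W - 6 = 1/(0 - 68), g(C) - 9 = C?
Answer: -612/63115 ≈ -0.0096966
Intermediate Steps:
g(C) = 9 + C
I(X, Q) = -37 (I(X, Q) = -4 - 33 = -37)
W = 407/612 (W = 2/3 + 1/(9*(0 - 68)) = 2/3 + (1/9)/(-68) = 2/3 + (1/9)*(-1/68) = 2/3 - 1/612 = 407/612 ≈ 0.66503)
1/(I(g(-10), -194) + (W*(-125) + 17)) = 1/(-37 + ((407/612)*(-125) + 17)) = 1/(-37 + (-50875/612 + 17)) = 1/(-37 - 40471/612) = 1/(-63115/612) = -612/63115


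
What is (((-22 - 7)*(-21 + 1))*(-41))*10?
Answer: -237800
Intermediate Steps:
(((-22 - 7)*(-21 + 1))*(-41))*10 = (-29*(-20)*(-41))*10 = (580*(-41))*10 = -23780*10 = -237800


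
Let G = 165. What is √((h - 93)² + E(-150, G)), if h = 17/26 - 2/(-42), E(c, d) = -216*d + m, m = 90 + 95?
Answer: I*√8030046755/546 ≈ 164.12*I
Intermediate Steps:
m = 185
E(c, d) = 185 - 216*d (E(c, d) = -216*d + 185 = 185 - 216*d)
h = 383/546 (h = 17*(1/26) - 2*(-1/42) = 17/26 + 1/21 = 383/546 ≈ 0.70147)
√((h - 93)² + E(-150, G)) = √((383/546 - 93)² + (185 - 216*165)) = √((-50395/546)² + (185 - 35640)) = √(2539656025/298116 - 35455) = √(-8030046755/298116) = I*√8030046755/546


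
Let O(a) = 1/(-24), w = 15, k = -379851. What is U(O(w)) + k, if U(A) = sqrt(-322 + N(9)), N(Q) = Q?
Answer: -379851 + I*sqrt(313) ≈ -3.7985e+5 + 17.692*I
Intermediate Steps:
O(a) = -1/24
U(A) = I*sqrt(313) (U(A) = sqrt(-322 + 9) = sqrt(-313) = I*sqrt(313))
U(O(w)) + k = I*sqrt(313) - 379851 = -379851 + I*sqrt(313)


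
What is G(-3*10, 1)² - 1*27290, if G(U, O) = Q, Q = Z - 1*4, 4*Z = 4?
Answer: -27281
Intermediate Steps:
Z = 1 (Z = (¼)*4 = 1)
Q = -3 (Q = 1 - 1*4 = 1 - 4 = -3)
G(U, O) = -3
G(-3*10, 1)² - 1*27290 = (-3)² - 1*27290 = 9 - 27290 = -27281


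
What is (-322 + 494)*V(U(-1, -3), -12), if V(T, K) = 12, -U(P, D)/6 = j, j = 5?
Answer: 2064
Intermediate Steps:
U(P, D) = -30 (U(P, D) = -6*5 = -30)
(-322 + 494)*V(U(-1, -3), -12) = (-322 + 494)*12 = 172*12 = 2064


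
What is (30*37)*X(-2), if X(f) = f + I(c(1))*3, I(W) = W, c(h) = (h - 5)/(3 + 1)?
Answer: -5550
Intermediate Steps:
c(h) = -5/4 + h/4 (c(h) = (-5 + h)/4 = (-5 + h)*(¼) = -5/4 + h/4)
X(f) = -3 + f (X(f) = f + (-5/4 + (¼)*1)*3 = f + (-5/4 + ¼)*3 = f - 1*3 = f - 3 = -3 + f)
(30*37)*X(-2) = (30*37)*(-3 - 2) = 1110*(-5) = -5550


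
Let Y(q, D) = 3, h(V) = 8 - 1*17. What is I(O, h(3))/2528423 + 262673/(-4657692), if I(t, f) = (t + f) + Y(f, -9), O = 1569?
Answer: -656868482083/11776615579716 ≈ -0.055777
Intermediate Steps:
h(V) = -9 (h(V) = 8 - 17 = -9)
I(t, f) = 3 + f + t (I(t, f) = (t + f) + 3 = (f + t) + 3 = 3 + f + t)
I(O, h(3))/2528423 + 262673/(-4657692) = (3 - 9 + 1569)/2528423 + 262673/(-4657692) = 1563*(1/2528423) + 262673*(-1/4657692) = 1563/2528423 - 262673/4657692 = -656868482083/11776615579716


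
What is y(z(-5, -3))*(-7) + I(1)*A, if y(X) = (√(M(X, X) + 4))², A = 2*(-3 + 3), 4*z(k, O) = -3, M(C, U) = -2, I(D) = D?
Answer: -14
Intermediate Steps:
z(k, O) = -¾ (z(k, O) = (¼)*(-3) = -¾)
A = 0 (A = 2*0 = 0)
y(X) = 2 (y(X) = (√(-2 + 4))² = (√2)² = 2)
y(z(-5, -3))*(-7) + I(1)*A = 2*(-7) + 1*0 = -14 + 0 = -14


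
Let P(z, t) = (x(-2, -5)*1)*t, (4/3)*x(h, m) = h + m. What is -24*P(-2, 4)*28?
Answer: 14112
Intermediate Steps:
x(h, m) = 3*h/4 + 3*m/4 (x(h, m) = 3*(h + m)/4 = 3*h/4 + 3*m/4)
P(z, t) = -21*t/4 (P(z, t) = (((3/4)*(-2) + (3/4)*(-5))*1)*t = ((-3/2 - 15/4)*1)*t = (-21/4*1)*t = -21*t/4)
-24*P(-2, 4)*28 = -(-126)*4*28 = -24*(-21)*28 = 504*28 = 14112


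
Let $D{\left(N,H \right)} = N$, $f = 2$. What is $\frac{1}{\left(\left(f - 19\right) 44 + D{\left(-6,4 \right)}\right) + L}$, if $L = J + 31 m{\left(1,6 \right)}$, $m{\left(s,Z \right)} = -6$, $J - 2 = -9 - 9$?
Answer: $- \frac{1}{956} \approx -0.001046$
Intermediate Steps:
$J = -16$ ($J = 2 - 18 = -16$)
$L = -202$ ($L = -16 + 31 \left(-6\right) = -16 - 186 = -202$)
$\frac{1}{\left(\left(f - 19\right) 44 + D{\left(-6,4 \right)}\right) + L} = \frac{1}{\left(\left(2 - 19\right) 44 - 6\right) - 202} = \frac{1}{\left(\left(-17\right) 44 - 6\right) - 202} = \frac{1}{\left(-748 - 6\right) - 202} = \frac{1}{-754 - 202} = \frac{1}{-956} = - \frac{1}{956}$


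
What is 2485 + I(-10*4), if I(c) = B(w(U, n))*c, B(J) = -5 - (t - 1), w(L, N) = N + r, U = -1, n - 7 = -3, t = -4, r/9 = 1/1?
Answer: 2485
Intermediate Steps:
r = 9 (r = 9/1 = 9*1 = 9)
n = 4 (n = 7 - 3 = 4)
w(L, N) = 9 + N (w(L, N) = N + 9 = 9 + N)
B(J) = 0 (B(J) = -5 - (-4 - 1) = -5 - 1*(-5) = -5 + 5 = 0)
I(c) = 0 (I(c) = 0*c = 0)
2485 + I(-10*4) = 2485 + 0 = 2485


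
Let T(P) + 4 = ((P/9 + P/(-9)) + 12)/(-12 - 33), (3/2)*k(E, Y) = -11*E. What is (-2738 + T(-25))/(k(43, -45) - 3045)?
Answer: 41134/50405 ≈ 0.81607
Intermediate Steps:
k(E, Y) = -22*E/3 (k(E, Y) = 2*(-11*E)/3 = -22*E/3)
T(P) = -64/15 (T(P) = -4 + ((P/9 + P/(-9)) + 12)/(-12 - 33) = -4 + ((P*(1/9) + P*(-1/9)) + 12)/(-45) = -4 + ((P/9 - P/9) + 12)*(-1/45) = -4 + (0 + 12)*(-1/45) = -4 + 12*(-1/45) = -4 - 4/15 = -64/15)
(-2738 + T(-25))/(k(43, -45) - 3045) = (-2738 - 64/15)/(-22/3*43 - 3045) = -41134/(15*(-946/3 - 3045)) = -41134/(15*(-10081/3)) = -41134/15*(-3/10081) = 41134/50405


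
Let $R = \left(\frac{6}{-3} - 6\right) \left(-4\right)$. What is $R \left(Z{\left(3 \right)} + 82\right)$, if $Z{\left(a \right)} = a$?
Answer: $2720$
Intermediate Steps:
$R = 32$ ($R = \left(6 \left(- \frac{1}{3}\right) - 6\right) \left(-4\right) = \left(-2 - 6\right) \left(-4\right) = \left(-8\right) \left(-4\right) = 32$)
$R \left(Z{\left(3 \right)} + 82\right) = 32 \left(3 + 82\right) = 32 \cdot 85 = 2720$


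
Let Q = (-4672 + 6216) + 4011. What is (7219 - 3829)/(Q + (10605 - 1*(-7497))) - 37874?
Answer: -895981828/23657 ≈ -37874.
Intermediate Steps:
Q = 5555 (Q = 1544 + 4011 = 5555)
(7219 - 3829)/(Q + (10605 - 1*(-7497))) - 37874 = (7219 - 3829)/(5555 + (10605 - 1*(-7497))) - 37874 = 3390/(5555 + (10605 + 7497)) - 37874 = 3390/(5555 + 18102) - 37874 = 3390/23657 - 37874 = -895981828/23657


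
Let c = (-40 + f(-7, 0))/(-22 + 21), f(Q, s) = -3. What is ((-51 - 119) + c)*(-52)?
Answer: 6604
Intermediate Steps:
c = 43 (c = (-40 - 3)/(-22 + 21) = -43/(-1) = -43*(-1) = 43)
((-51 - 119) + c)*(-52) = ((-51 - 119) + 43)*(-52) = (-170 + 43)*(-52) = -127*(-52) = 6604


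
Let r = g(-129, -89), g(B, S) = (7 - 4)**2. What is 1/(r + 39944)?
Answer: 1/39953 ≈ 2.5029e-5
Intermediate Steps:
g(B, S) = 9 (g(B, S) = 3**2 = 9)
r = 9
1/(r + 39944) = 1/(9 + 39944) = 1/39953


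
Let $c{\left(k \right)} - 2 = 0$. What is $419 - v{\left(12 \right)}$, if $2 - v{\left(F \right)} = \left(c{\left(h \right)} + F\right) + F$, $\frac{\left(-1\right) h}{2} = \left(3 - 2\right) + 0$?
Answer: $443$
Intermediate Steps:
$h = -2$ ($h = - 2 \left(\left(3 - 2\right) + 0\right) = - 2 \left(1 + 0\right) = \left(-2\right) 1 = -2$)
$c{\left(k \right)} = 2$ ($c{\left(k \right)} = 2 + 0 = 2$)
$v{\left(F \right)} = - 2 F$ ($v{\left(F \right)} = 2 - \left(\left(2 + F\right) + F\right) = 2 - \left(2 + 2 F\right) = - 2 F$)
$419 - v{\left(12 \right)} = 419 - \left(-2\right) 12 = 419 - -24 = 419 + 24 = 443$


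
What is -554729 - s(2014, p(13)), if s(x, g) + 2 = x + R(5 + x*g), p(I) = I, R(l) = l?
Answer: -582928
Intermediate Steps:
s(x, g) = 3 + x + g*x (s(x, g) = -2 + (x + (5 + x*g)) = -2 + (x + (5 + g*x)) = -2 + (5 + x + g*x) = 3 + x + g*x)
-554729 - s(2014, p(13)) = -554729 - (3 + 2014 + 13*2014) = -554729 - (3 + 2014 + 26182) = -554729 - 1*28199 = -554729 - 28199 = -582928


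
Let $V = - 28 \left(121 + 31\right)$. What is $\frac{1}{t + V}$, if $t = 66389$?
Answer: $\frac{1}{62133} \approx 1.6095 \cdot 10^{-5}$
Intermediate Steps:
$V = -4256$ ($V = \left(-28\right) 152 = -4256$)
$\frac{1}{t + V} = \frac{1}{66389 - 4256} = \frac{1}{62133}$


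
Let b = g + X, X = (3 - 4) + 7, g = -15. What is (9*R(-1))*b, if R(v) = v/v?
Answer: -81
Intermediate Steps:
X = 6 (X = -1 + 7 = 6)
b = -9 (b = -15 + 6 = -9)
R(v) = 1
(9*R(-1))*b = (9*1)*(-9) = 9*(-9) = -81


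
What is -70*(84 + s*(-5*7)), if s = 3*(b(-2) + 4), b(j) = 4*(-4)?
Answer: -94080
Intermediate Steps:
b(j) = -16
s = -36 (s = 3*(-16 + 4) = 3*(-12) = -36)
-70*(84 + s*(-5*7)) = -70*(84 - (-180)*7) = -70*(84 - 36*(-35)) = -70*(84 + 1260) = -70*1344 = -94080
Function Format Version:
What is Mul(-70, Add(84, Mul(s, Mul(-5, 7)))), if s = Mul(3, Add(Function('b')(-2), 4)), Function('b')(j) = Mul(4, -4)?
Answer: -94080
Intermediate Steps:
Function('b')(j) = -16
s = -36 (s = Mul(3, Add(-16, 4)) = Mul(3, -12) = -36)
Mul(-70, Add(84, Mul(s, Mul(-5, 7)))) = Mul(-70, Add(84, Mul(-36, Mul(-5, 7)))) = Mul(-70, Add(84, Mul(-36, -35))) = Mul(-70, Add(84, 1260)) = Mul(-70, 1344) = -94080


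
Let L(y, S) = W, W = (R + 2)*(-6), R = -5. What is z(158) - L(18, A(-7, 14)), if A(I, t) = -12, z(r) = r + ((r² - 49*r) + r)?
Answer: 17520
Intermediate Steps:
z(r) = r² - 47*r (z(r) = r + (r² - 48*r) = r² - 47*r)
W = 18 (W = (-5 + 2)*(-6) = -3*(-6) = 18)
L(y, S) = 18
z(158) - L(18, A(-7, 14)) = 158*(-47 + 158) - 1*18 = 158*111 - 18 = 17538 - 18 = 17520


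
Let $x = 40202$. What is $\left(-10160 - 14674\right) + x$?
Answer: $15368$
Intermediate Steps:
$\left(-10160 - 14674\right) + x = \left(-10160 - 14674\right) + 40202 = -24834 + 40202 = 15368$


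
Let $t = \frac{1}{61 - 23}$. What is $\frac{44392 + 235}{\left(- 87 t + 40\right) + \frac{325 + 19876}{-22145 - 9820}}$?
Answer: $\frac{54207078090}{45038207} \approx 1203.6$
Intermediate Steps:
$t = \frac{1}{38} \approx 0.026316$
$\frac{44392 + 235}{\left(- 87 t + 40\right) + \frac{325 + 19876}{-22145 - 9820}} = \frac{44392 + 235}{\left(\left(-87\right) \frac{1}{38} + 40\right) + \frac{325 + 19876}{-22145 - 9820}} = \frac{44627}{\left(- \frac{87}{38} + 40\right) + \frac{20201}{-31965}} = \frac{44627}{\frac{1433}{38} + 20201 \left(- \frac{1}{31965}\right)} = \frac{44627}{\frac{1433}{38} - \frac{20201}{31965}} = \frac{44627}{\frac{45038207}{1214670}} = 44627 \cdot \frac{1214670}{45038207} = \frac{54207078090}{45038207}$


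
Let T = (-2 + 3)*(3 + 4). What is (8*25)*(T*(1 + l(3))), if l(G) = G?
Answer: 5600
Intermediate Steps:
T = 7 (T = 1*7 = 7)
(8*25)*(T*(1 + l(3))) = (8*25)*(7*(1 + 3)) = 200*(7*4) = 200*28 = 5600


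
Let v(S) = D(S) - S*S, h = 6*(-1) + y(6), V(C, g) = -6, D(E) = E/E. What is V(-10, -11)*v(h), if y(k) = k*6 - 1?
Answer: 5040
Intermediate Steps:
y(k) = -1 + 6*k (y(k) = 6*k - 1 = -1 + 6*k)
D(E) = 1
h = 29 (h = 6*(-1) + (-1 + 6*6) = -6 + (-1 + 36) = -6 + 35 = 29)
v(S) = 1 - S² (v(S) = 1 - S*S = 1 - S²)
V(-10, -11)*v(h) = -6*(1 - 1*29²) = -6*(1 - 1*841) = -6*(1 - 841) = -6*(-840) = 5040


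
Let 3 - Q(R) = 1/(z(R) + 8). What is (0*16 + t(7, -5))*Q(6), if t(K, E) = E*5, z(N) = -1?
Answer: -500/7 ≈ -71.429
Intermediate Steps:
t(K, E) = 5*E
Q(R) = 20/7 (Q(R) = 3 - 1/(-1 + 8) = 3 - 1/7 = 20/7)
(0*16 + t(7, -5))*Q(6) = (0*16 + 5*(-5))*(20/7) = (0 - 25)*(20/7) = -25*20/7 = -500/7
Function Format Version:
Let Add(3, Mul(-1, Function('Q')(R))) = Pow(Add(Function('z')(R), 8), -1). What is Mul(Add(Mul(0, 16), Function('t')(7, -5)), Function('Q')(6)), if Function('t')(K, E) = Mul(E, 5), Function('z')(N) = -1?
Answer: Rational(-500, 7) ≈ -71.429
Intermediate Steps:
Function('t')(K, E) = Mul(5, E)
Function('Q')(R) = Rational(20, 7) (Function('Q')(R) = Add(3, Mul(-1, Pow(Add(-1, 8), -1))) = Add(3, Mul(-1, Pow(7, -1))) = Add(3, Mul(-1, Rational(1, 7))) = Add(3, Rational(-1, 7)) = Rational(20, 7))
Mul(Add(Mul(0, 16), Function('t')(7, -5)), Function('Q')(6)) = Mul(Add(Mul(0, 16), Mul(5, -5)), Rational(20, 7)) = Mul(Add(0, -25), Rational(20, 7)) = Mul(-25, Rational(20, 7)) = Rational(-500, 7)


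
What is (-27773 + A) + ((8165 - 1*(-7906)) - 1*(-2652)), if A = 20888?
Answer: 11838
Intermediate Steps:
(-27773 + A) + ((8165 - 1*(-7906)) - 1*(-2652)) = (-27773 + 20888) + ((8165 - 1*(-7906)) - 1*(-2652)) = -6885 + ((8165 + 7906) + 2652) = -6885 + (16071 + 2652) = -6885 + 18723 = 11838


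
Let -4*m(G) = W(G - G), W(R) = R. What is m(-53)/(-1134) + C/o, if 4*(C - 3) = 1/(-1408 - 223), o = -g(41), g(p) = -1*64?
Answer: 19571/417536 ≈ 0.046873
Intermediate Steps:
g(p) = -64
o = 64 (o = -1*(-64) = 64)
C = 19571/6524 (C = 3 + 1/(4*(-1408 - 223)) = 3 + (¼)/(-1631) = 3 + (¼)*(-1/1631) = 3 - 1/6524 = 19571/6524 ≈ 2.9998)
m(G) = 0 (m(G) = -(G - G)/4 = -¼*0 = 0)
m(-53)/(-1134) + C/o = 0/(-1134) + (19571/6524)/64 = 0*(-1/1134) + (19571/6524)*(1/64) = 0 + 19571/417536 = 19571/417536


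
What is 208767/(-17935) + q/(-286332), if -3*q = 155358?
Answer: -9807981789/855894070 ≈ -11.459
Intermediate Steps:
q = -51786 (q = -⅓*155358 = -51786)
208767/(-17935) + q/(-286332) = 208767/(-17935) - 51786/(-286332) = 208767*(-1/17935) - 51786*(-1/286332) = -208767/17935 + 8631/47722 = -9807981789/855894070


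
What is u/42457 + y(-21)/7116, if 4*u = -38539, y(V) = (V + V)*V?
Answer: -10371269/100708004 ≈ -0.10298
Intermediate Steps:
y(V) = 2*V**2 (y(V) = (2*V)*V = 2*V**2)
u = -38539/4 (u = (1/4)*(-38539) = -38539/4 ≈ -9634.8)
u/42457 + y(-21)/7116 = -38539/4/42457 + (2*(-21)**2)/7116 = -38539/4*1/42457 + (2*441)*(1/7116) = -38539/169828 + 882*(1/7116) = -38539/169828 + 147/1186 = -10371269/100708004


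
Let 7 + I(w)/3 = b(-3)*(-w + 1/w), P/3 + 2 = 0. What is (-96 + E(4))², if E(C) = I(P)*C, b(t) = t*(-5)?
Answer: 756900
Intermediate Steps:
b(t) = -5*t
P = -6 (P = -6 + 3*0 = -6 + 0 = -6)
I(w) = -21 - 45*w + 45/w (I(w) = -21 + 3*((-5*(-3))*(-w + 1/w)) = -21 + 3*(15*(-w + 1/w)) = -21 + 3*(15*(1/w - w)) = -21 + 3*(-15*w + 15/w) = -21 + (-45*w + 45/w) = -21 - 45*w + 45/w)
E(C) = 483*C/2 (E(C) = (-21 - 45*(-6) + 45/(-6))*C = (-21 + 270 + 45*(-⅙))*C = (-21 + 270 - 15/2)*C = 483*C/2)
(-96 + E(4))² = (-96 + (483/2)*4)² = (-96 + 966)² = 870² = 756900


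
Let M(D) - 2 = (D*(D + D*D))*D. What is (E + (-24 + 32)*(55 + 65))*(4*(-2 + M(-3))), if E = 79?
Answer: 224424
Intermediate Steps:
M(D) = 2 + D²*(D + D²) (M(D) = 2 + (D*(D + D*D))*D = 2 + (D*(D + D²))*D = 2 + D²*(D + D²))
(E + (-24 + 32)*(55 + 65))*(4*(-2 + M(-3))) = (79 + (-24 + 32)*(55 + 65))*(4*(-2 + (2 + (-3)³ + (-3)⁴))) = (79 + 8*120)*(4*(-2 + (2 - 27 + 81))) = (79 + 960)*(4*(-2 + 56)) = 1039*(4*54) = 1039*216 = 224424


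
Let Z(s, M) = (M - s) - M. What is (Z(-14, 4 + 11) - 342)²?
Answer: 107584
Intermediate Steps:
Z(s, M) = -s
(Z(-14, 4 + 11) - 342)² = (-1*(-14) - 342)² = (14 - 342)² = (-328)² = 107584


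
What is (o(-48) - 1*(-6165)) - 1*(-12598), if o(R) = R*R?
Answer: 21067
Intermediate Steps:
o(R) = R**2
(o(-48) - 1*(-6165)) - 1*(-12598) = ((-48)**2 - 1*(-6165)) - 1*(-12598) = (2304 + 6165) + 12598 = 8469 + 12598 = 21067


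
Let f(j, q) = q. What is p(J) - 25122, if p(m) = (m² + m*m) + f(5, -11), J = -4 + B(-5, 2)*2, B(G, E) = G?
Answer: -24741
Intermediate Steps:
J = -14 (J = -4 - 5*2 = -4 - 10 = -14)
p(m) = -11 + 2*m² (p(m) = (m² + m*m) - 11 = (m² + m²) - 11 = 2*m² - 11 = -11 + 2*m²)
p(J) - 25122 = (-11 + 2*(-14)²) - 25122 = (-11 + 2*196) - 25122 = (-11 + 392) - 25122 = 381 - 25122 = -24741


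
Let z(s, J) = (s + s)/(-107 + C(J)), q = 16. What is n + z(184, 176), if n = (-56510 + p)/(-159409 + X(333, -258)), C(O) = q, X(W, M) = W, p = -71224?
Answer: -23458087/7237958 ≈ -3.2410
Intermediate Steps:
C(O) = 16
n = 63867/79538 (n = (-56510 - 71224)/(-159409 + 333) = -127734/(-159076) = -127734*(-1/159076) = 63867/79538 ≈ 0.80297)
z(s, J) = -2*s/91 (z(s, J) = (s + s)/(-107 + 16) = (2*s)/(-91) = (2*s)*(-1/91) = -2*s/91)
n + z(184, 176) = 63867/79538 - 2/91*184 = 63867/79538 - 368/91 = -23458087/7237958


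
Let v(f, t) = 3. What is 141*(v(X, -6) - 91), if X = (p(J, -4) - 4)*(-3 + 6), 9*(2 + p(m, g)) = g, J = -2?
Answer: -12408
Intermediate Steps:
p(m, g) = -2 + g/9
X = -58/3 (X = ((-2 + (⅑)*(-4)) - 4)*(-3 + 6) = ((-2 - 4/9) - 4)*3 = (-22/9 - 4)*3 = -58/9*3 = -58/3 ≈ -19.333)
141*(v(X, -6) - 91) = 141*(3 - 91) = 141*(-88) = -12408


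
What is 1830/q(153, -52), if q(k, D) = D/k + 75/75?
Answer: 279990/101 ≈ 2772.2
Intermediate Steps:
q(k, D) = 1 + D/k (q(k, D) = D/k + 75*(1/75) = D/k + 1 = 1 + D/k)
1830/q(153, -52) = 1830/(((-52 + 153)/153)) = 1830/(((1/153)*101)) = 1830/(101/153) = 1830*(153/101) = 279990/101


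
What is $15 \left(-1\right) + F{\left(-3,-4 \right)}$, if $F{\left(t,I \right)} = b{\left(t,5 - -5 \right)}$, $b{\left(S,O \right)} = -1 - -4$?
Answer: $-12$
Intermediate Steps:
$b{\left(S,O \right)} = 3$ ($b{\left(S,O \right)} = -1 + 4 = 3$)
$F{\left(t,I \right)} = 3$
$15 \left(-1\right) + F{\left(-3,-4 \right)} = 15 \left(-1\right) + 3 = -15 + 3 = -12$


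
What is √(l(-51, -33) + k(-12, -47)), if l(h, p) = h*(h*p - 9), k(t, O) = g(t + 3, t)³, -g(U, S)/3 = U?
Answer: 9*I*√811 ≈ 256.3*I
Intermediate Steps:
g(U, S) = -3*U
k(t, O) = (-9 - 3*t)³ (k(t, O) = (-3*(t + 3))³ = (-3*(3 + t))³ = (-9 - 3*t)³)
l(h, p) = h*(-9 + h*p)
√(l(-51, -33) + k(-12, -47)) = √(-51*(-9 - 51*(-33)) + 27*(-3 - 1*(-12))³) = √(-51*(-9 + 1683) + 27*(-3 + 12)³) = √(-51*1674 + 27*9³) = √(-85374 + 27*729) = √(-85374 + 19683) = √(-65691) = 9*I*√811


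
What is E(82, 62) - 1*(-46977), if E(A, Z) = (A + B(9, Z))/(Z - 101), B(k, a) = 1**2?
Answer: 1832020/39 ≈ 46975.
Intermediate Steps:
B(k, a) = 1
E(A, Z) = (1 + A)/(-101 + Z) (E(A, Z) = (A + 1)/(Z - 101) = (1 + A)/(-101 + Z))
E(82, 62) - 1*(-46977) = (1 + 82)/(-101 + 62) - 1*(-46977) = 83/(-39) + 46977 = -1/39*83 + 46977 = -83/39 + 46977 = 1832020/39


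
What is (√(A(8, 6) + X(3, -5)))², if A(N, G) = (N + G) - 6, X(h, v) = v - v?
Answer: 8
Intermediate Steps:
X(h, v) = 0
A(N, G) = -6 + G + N (A(N, G) = (G + N) - 6 = -6 + G + N)
(√(A(8, 6) + X(3, -5)))² = (√((-6 + 6 + 8) + 0))² = (√(8 + 0))² = (√8)² = (2*√2)² = 8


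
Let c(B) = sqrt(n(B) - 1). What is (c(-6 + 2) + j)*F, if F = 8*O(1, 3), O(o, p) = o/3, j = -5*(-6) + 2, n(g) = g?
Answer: 256/3 + 8*I*sqrt(5)/3 ≈ 85.333 + 5.9628*I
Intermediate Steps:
j = 32 (j = 30 + 2 = 32)
O(o, p) = o/3 (O(o, p) = o*(1/3) = o/3)
F = 8/3 (F = 8*((1/3)*1) = 8*(1/3) = 8/3 ≈ 2.6667)
c(B) = sqrt(-1 + B) (c(B) = sqrt(B - 1) = sqrt(-1 + B))
(c(-6 + 2) + j)*F = (sqrt(-1 + (-6 + 2)) + 32)*(8/3) = (sqrt(-1 - 4) + 32)*(8/3) = (sqrt(-5) + 32)*(8/3) = (I*sqrt(5) + 32)*(8/3) = (32 + I*sqrt(5))*(8/3) = 256/3 + 8*I*sqrt(5)/3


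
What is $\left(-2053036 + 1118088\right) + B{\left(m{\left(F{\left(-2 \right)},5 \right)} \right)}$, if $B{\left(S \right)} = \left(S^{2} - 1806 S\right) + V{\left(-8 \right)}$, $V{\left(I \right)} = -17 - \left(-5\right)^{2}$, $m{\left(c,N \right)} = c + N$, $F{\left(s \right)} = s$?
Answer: $-940399$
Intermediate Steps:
$m{\left(c,N \right)} = N + c$
$V{\left(I \right)} = -42$ ($V{\left(I \right)} = -17 - 25 = -42$)
$B{\left(S \right)} = -42 + S^{2} - 1806 S$ ($B{\left(S \right)} = \left(S^{2} - 1806 S\right) - 42 = -42 + S^{2} - 1806 S$)
$\left(-2053036 + 1118088\right) + B{\left(m{\left(F{\left(-2 \right)},5 \right)} \right)} = \left(-2053036 + 1118088\right) - \left(42 - \left(5 - 2\right)^{2} + 1806 \left(5 - 2\right)\right) = -934948 - \left(5460 - 9\right) = -934948 - 5451 = -940399$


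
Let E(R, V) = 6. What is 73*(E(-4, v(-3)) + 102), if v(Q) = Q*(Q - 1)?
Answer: 7884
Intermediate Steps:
v(Q) = Q*(-1 + Q)
73*(E(-4, v(-3)) + 102) = 73*(6 + 102) = 73*108 = 7884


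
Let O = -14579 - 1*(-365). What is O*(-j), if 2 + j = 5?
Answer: 42642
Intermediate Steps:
j = 3 (j = -2 + 5 = 3)
O = -14214 (O = -14579 + 365 = -14214)
O*(-j) = -(-14214)*3 = -14214*(-3) = 42642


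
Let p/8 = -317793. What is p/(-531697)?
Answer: 2542344/531697 ≈ 4.7816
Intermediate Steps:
p = -2542344 (p = 8*(-317793) = -2542344)
p/(-531697) = -2542344/(-531697) = -2542344*(-1/531697) = 2542344/531697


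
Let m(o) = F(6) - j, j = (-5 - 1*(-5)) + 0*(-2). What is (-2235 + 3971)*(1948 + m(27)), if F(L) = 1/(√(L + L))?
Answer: 3381728 + 868*√3/3 ≈ 3.3822e+6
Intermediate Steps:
F(L) = √2/(2*√L) (F(L) = 1/(√(2*L)) = 1/(√2*√L) = √2/(2*√L))
j = 0 (j = (-5 + 5) + 0 = 0 + 0 = 0)
m(o) = √3/6 (m(o) = √2/(2*√6) - 1*0 = √2*(√6/6)/2 + 0 = √3/6 + 0 = √3/6)
(-2235 + 3971)*(1948 + m(27)) = (-2235 + 3971)*(1948 + √3/6) = 1736*(1948 + √3/6) = 3381728 + 868*√3/3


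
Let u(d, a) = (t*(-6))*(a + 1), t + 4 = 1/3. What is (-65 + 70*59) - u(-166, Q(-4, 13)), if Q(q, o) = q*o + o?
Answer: 4901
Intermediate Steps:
t = -11/3 (t = -4 + 1/3 = -11/3 ≈ -3.6667)
Q(q, o) = o + o*q (Q(q, o) = o*q + o = o + o*q)
u(d, a) = 22 + 22*a (u(d, a) = (-11/3*(-6))*(a + 1) = 22*(1 + a) = 22 + 22*a)
(-65 + 70*59) - u(-166, Q(-4, 13)) = (-65 + 70*59) - (22 + 22*(13*(1 - 4))) = (-65 + 4130) - (22 + 22*(13*(-3))) = 4065 - (22 + 22*(-39)) = 4065 - (22 - 858) = 4065 - 1*(-836) = 4065 + 836 = 4901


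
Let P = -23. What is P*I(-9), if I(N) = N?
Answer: 207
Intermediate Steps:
P*I(-9) = -23*(-9) = 207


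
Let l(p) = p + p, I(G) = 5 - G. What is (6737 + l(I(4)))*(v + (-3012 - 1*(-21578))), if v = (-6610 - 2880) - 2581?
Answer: 43769805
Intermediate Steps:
v = -12071 (v = -9490 - 2581 = -12071)
l(p) = 2*p
(6737 + l(I(4)))*(v + (-3012 - 1*(-21578))) = (6737 + 2*(5 - 1*4))*(-12071 + (-3012 - 1*(-21578))) = (6737 + 2*(5 - 4))*(-12071 + (-3012 + 21578)) = (6737 + 2*1)*(-12071 + 18566) = (6737 + 2)*6495 = 6739*6495 = 43769805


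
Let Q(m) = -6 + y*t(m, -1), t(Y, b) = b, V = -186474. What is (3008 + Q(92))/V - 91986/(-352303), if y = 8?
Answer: 2683033697/10949224937 ≈ 0.24504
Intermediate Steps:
Q(m) = -14 (Q(m) = -6 + 8*(-1) = -6 - 8 = -14)
(3008 + Q(92))/V - 91986/(-352303) = (3008 - 14)/(-186474) - 91986/(-352303) = 2994*(-1/186474) - 91986*(-1/352303) = -499/31079 + 91986/352303 = 2683033697/10949224937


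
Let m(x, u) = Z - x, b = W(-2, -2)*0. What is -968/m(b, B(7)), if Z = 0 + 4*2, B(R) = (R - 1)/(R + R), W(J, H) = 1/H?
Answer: -121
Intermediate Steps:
b = 0 (b = 0/(-2) = -½*0 = 0)
B(R) = (-1 + R)/(2*R) (B(R) = (-1 + R)/((2*R)) = (-1 + R)*(1/(2*R)) = (-1 + R)/(2*R))
Z = 8 (Z = 0 + 8 = 8)
m(x, u) = 8 - x
-968/m(b, B(7)) = -968/(8 - 1*0) = -968/(8 + 0) = -968/8 = -968*⅛ = -121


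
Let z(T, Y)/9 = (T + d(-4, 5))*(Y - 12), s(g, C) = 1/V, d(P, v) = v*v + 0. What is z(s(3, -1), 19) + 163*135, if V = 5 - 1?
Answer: 94383/4 ≈ 23596.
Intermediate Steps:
V = 4
d(P, v) = v**2 (d(P, v) = v**2 + 0 = v**2)
s(g, C) = 1/4
z(T, Y) = 9*(-12 + Y)*(25 + T) (z(T, Y) = 9*((T + 5**2)*(Y - 12)) = 9*((T + 25)*(-12 + Y)) = 9*((25 + T)*(-12 + Y)) = 9*((-12 + Y)*(25 + T)) = 9*(-12 + Y)*(25 + T))
z(s(3, -1), 19) + 163*135 = (-2700 - 108*1/4 + 225*19 + 9*(1/4)*19) + 163*135 = (-2700 - 27 + 4275 + 171/4) + 22005 = 6363/4 + 22005 = 94383/4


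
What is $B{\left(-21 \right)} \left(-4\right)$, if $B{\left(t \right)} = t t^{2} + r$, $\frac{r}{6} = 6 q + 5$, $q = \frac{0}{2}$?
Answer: $36924$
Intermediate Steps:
$q = 0$ ($q = 0 \cdot \frac{1}{2} = 0$)
$r = 30$ ($r = 6 \left(6 \cdot 0 + 5\right) = 6 \left(0 + 5\right) = 6 \cdot 5 = 30$)
$B{\left(t \right)} = 30 + t^{3}$ ($B{\left(t \right)} = t t^{2} + 30 = t^{3} + 30 = 30 + t^{3}$)
$B{\left(-21 \right)} \left(-4\right) = \left(30 + \left(-21\right)^{3}\right) \left(-4\right) = \left(30 - 9261\right) \left(-4\right) = \left(-9231\right) \left(-4\right) = 36924$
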